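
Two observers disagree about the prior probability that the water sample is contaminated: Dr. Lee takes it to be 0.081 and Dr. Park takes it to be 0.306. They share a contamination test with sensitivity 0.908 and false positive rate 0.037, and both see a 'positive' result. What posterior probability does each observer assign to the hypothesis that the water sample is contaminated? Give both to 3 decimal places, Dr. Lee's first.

Dr. Lee: 0.684; Dr. Park: 0.915

P('+'|H) = 0.908, P('+'|¬H) = 0.037.
Dr. Lee: numerator 0.908·0.081 = 0.073548; evidence = 0.073548+0.037·0.919 = 0.10755; posterior = 0.684.
Dr. Park: numerator 0.908·0.306 = 0.27785; evidence = 0.27785+0.037·0.694 = 0.30353; posterior = 0.915.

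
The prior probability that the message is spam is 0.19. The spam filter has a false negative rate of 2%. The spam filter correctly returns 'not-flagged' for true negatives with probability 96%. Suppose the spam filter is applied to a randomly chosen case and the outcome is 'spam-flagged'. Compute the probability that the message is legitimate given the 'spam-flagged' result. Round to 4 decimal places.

Write H for 'the message is spam'. Prior odds H:¬H = 0.19/0.81 = 0.23457. For the 'spam-flagged' outcome, the likelihood ratio is 0.98/0.04 = 24.500.
Posterior odds = 0.23457 × 24.500 = 5.7469, so P(H|E) = 5.7469/(1+5.7469) = 0.8518. Then P(¬H|E) = 1 − 0.8518 = 0.1482.

P(¬H | E) ≈ 0.1482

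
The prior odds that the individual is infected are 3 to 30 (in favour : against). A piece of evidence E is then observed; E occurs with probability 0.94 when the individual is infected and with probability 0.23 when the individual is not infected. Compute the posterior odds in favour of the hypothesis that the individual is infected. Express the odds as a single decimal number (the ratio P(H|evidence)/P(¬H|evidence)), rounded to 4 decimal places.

Posterior odds ≈ 0.4087

Prior odds = 3/30 = 0.10000.
Likelihood ratio for E = 0.94/0.23 = 4.0870.
Posterior odds = prior odds × LR = 0.40870.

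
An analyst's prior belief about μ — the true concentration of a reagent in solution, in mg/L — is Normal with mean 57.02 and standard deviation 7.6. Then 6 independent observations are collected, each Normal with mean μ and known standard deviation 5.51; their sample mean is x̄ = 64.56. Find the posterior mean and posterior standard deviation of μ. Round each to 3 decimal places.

Prior precision 1/τ₀² = 1/7.6² = 0.0173130; data precision n/σ² = 6/5.51² = 0.197628.
Posterior precision = 0.0173130 + 0.197628 = 0.214941, giving posterior SD = 1/√0.214941 = 2.157.
Posterior mean = (0.0173130·57.02 + 0.197628·64.56) / 0.214941 = 63.953.

Posterior mean ≈ 63.953; posterior SD ≈ 2.157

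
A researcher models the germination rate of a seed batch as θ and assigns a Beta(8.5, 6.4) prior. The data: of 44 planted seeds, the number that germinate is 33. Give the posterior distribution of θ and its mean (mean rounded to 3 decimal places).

Observing 33 successes and 11 failures updates Beta(8.5, 6.4) by adding the success and failure counts to the two shape parameters: α = 8.5+33 = 41.5, β = 6.4+11 = 17.4.
E[θ | data] = 41.5/(41.5+17.4) = 0.705.

Posterior: Beta(41.5, 17.4); mean ≈ 0.705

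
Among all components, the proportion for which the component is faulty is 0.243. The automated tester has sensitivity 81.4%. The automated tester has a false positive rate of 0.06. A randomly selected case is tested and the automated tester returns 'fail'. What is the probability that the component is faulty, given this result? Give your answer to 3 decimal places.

P(H | E) ≈ 0.813

Let H be the event that the component is faulty. P(H) = 0.243, so P(¬H) = 0.757. With E the 'fail' result, P(E|H) = 0.814 and P(E|¬H) = 0.06.
P(E) = 0.814·0.243 + 0.06·0.757 = 0.19780 + 0.045420 = 0.24322.
By Bayes' theorem, P(H|E) = 0.19780 / 0.24322 = 0.813.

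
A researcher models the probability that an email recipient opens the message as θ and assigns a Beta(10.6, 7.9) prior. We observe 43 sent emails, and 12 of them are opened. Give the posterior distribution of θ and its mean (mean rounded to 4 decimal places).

Posterior: Beta(22.6, 38.9); mean ≈ 0.3675

The binomial likelihood is conjugate to the Beta prior: with 12 successes and 31 failures, the posterior is Beta(10.6+12, 7.9+31) = Beta(22.6, 38.9).
Posterior mean = α/(α+β) = 22.6/61.5 = 0.3675.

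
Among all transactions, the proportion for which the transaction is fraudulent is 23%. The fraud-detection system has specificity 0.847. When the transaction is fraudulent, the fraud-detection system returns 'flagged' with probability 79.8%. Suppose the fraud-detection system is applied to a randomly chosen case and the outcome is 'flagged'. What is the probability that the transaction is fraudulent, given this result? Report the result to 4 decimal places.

P(H | E) ≈ 0.6091

Write H for 'the transaction is fraudulent'. Prior odds H:¬H = 0.23/0.77 = 0.29870. For the 'flagged' outcome, the likelihood ratio is 0.798/0.153 = 5.2157.
Posterior odds = 0.29870 × 5.2157 = 1.5579, so P(H|E) = 1.5579/(1+1.5579) = 0.6091.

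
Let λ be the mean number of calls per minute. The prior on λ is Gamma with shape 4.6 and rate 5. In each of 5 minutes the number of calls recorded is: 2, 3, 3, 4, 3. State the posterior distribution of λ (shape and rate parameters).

The Poisson likelihood adds the total count to the shape and the number of exposure periods to the rate. Here ∑xᵢ = 15 and n = 5, so shape 4.6→19.6 and rate 5→10.

Posterior: Gamma(shape=19.6, rate=10)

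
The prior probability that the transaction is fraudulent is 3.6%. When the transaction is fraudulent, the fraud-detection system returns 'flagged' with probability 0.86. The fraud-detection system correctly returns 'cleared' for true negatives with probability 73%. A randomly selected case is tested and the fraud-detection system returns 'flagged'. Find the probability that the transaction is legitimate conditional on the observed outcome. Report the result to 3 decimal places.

Write H for 'the transaction is fraudulent'. Prior odds H:¬H = 0.036/0.964 = 0.037344. For the 'flagged' outcome, the likelihood ratio is 0.86/0.27 = 3.1852.
Posterior odds = 0.037344 × 3.1852 = 0.11895, so P(H|E) = 0.11895/(1+0.11895) = 0.106. Then P(¬H|E) = 1 − 0.106 = 0.894.

P(¬H | E) ≈ 0.894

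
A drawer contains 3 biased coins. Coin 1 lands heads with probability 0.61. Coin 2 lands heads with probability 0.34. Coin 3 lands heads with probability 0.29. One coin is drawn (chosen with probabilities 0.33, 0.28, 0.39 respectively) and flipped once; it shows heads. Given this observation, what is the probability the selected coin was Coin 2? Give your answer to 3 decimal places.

P(heads|C1) = 0.61; P(heads|C2) = 0.34; P(heads|C3) = 0.29.
Prior × likelihood for each source: 0.33·0.61=0.2013, 0.28·0.34=0.09520, 0.39·0.29=0.1131. Summing gives P(heads) = 0.40960.
P(Coin 2 | heads) = 0.09520 / 0.40960 = 0.232.

Posterior probability ≈ 0.232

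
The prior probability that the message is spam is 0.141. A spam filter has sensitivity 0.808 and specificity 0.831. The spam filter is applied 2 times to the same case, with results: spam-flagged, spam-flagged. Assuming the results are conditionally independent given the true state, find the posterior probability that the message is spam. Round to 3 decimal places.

With H the event that the message is spam, the joint likelihood of the observed sequence is P(data|H) = 0.808·0.808 = 0.65286 and P(data|¬H) = 0.169·0.169 = 0.028561.
Bayes: P(H|data) = 0.141·0.65286 / (0.141·0.65286 + 0.859·0.028561) = 0.092054/0.11659 = 0.7896.

Posterior P(H) ≈ 0.790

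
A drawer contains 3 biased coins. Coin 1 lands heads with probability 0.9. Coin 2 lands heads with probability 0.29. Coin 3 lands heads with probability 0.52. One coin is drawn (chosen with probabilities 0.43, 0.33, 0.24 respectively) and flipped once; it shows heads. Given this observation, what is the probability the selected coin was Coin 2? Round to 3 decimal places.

P(heads|C1) = 0.9; P(heads|C2) = 0.29; P(heads|C3) = 0.52.
Prior × likelihood for each source: 0.43·0.9=0.3870, 0.33·0.29=0.09570, 0.24·0.52=0.1248. Summing gives P(heads) = 0.60750.
P(Coin 2 | heads) = 0.09570 / 0.60750 = 0.158.

Posterior probability ≈ 0.158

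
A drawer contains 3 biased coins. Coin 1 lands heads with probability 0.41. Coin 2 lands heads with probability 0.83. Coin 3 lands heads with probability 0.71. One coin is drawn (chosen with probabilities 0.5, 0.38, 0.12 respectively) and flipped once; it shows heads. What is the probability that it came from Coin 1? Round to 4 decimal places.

Posterior probability ≈ 0.3385

P(heads|C1) = 0.41; P(heads|C2) = 0.83; P(heads|C3) = 0.71.
Prior × likelihood for each source: 0.5·0.41=0.2050, 0.38·0.83=0.3154, 0.12·0.71=0.08520. Summing gives P(heads) = 0.60560.
P(Coin 1 | heads) = 0.2050 / 0.60560 = 0.3385.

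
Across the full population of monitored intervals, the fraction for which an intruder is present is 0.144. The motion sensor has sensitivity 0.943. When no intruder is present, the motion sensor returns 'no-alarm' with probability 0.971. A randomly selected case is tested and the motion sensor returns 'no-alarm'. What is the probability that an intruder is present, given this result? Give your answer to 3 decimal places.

Write H for 'an intruder is present'. Prior odds H:¬H = 0.144/0.856 = 0.16822. For the 'no-alarm' outcome, the likelihood ratio is 0.057/0.971 = 0.058702.
Posterior odds = 0.16822 × 0.058702 = 0.0098752, so P(H|E) = 0.0098752/(1+0.0098752) = 0.010.

P(H | E) ≈ 0.010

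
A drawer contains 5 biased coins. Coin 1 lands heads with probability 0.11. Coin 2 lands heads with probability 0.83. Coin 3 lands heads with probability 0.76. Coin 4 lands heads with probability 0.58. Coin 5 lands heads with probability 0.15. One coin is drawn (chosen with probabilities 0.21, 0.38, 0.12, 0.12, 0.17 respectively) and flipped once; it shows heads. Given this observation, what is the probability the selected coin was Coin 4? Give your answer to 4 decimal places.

P(heads|C1) = 0.11; P(heads|C2) = 0.83; P(heads|C3) = 0.76; P(heads|C4) = 0.58; P(heads|C5) = 0.15.
Prior × likelihood for each source: 0.21·0.11=0.02310, 0.38·0.83=0.3154, 0.12·0.76=0.09120, 0.12·0.58=0.06960, 0.17·0.15=0.02550. Summing gives P(heads) = 0.52480.
P(Coin 4 | heads) = 0.06960 / 0.52480 = 0.1326.

Posterior probability ≈ 0.1326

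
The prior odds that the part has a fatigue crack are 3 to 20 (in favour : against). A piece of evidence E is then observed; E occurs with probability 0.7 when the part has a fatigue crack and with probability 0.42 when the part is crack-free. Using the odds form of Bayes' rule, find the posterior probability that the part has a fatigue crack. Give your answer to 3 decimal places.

Posterior probability ≈ 0.200

Prior odds = 3/20 = 0.15000. In log-odds, ln(0.15000) = -1.8971.
Add log likelihood ratio: ln(1.6667) = 0.51083.
Posterior log-odds = -1.3863, so posterior odds = exp(-1.3863) = 0.25000. Converting, P(H|E) = 0.25000/1.2500 = 0.200.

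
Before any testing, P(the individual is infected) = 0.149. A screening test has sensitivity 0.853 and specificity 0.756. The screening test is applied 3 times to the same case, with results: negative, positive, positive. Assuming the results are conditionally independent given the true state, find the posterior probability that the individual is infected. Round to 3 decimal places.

Posterior P(H) ≈ 0.294

With H the event that the individual is infected, the joint likelihood of the observed sequence is P(data|H) = 0.147·0.853·0.853 = 0.10696 and P(data|¬H) = 0.756·0.244·0.244 = 0.045009.
Bayes: P(H|data) = 0.149·0.10696 / (0.149·0.10696 + 0.851·0.045009) = 0.015937/0.054240 = 0.2938.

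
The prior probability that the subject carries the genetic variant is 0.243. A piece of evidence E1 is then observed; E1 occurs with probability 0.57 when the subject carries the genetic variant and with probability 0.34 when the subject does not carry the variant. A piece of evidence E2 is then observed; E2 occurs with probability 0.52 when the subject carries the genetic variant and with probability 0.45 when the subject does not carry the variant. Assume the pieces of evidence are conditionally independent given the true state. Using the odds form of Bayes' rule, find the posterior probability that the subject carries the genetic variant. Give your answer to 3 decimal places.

Prior odds = 0.243/(1−0.243) = 0.32100.
Likelihood ratio for E1 = 0.57/0.34 = 1.6765.
Likelihood ratio for E2 = 0.52/0.45 = 1.1556.
Posterior odds = prior odds × LR₁ × LR₂ = 0.62187.
Posterior probability = odds/(1+odds) = 0.62187/1.6219 = 0.383.

Posterior probability ≈ 0.383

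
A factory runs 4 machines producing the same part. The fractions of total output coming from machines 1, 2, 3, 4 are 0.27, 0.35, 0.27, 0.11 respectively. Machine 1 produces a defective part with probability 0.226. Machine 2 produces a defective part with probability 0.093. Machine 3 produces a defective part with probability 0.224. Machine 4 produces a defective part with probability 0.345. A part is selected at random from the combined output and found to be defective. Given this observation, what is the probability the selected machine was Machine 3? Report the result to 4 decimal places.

P(defective|M1) = 0.226; P(defective|M2) = 0.093; P(defective|M3) = 0.224; P(defective|M4) = 0.345.
Prior × likelihood for each source: 0.27·0.226=0.06102, 0.35·0.093=0.03255, 0.27·0.224=0.06048, 0.11·0.345=0.03795. Summing gives P(defective) = 0.19200.
P(Machine 3 | defective) = 0.06048 / 0.19200 = 0.3150.

Posterior probability ≈ 0.3150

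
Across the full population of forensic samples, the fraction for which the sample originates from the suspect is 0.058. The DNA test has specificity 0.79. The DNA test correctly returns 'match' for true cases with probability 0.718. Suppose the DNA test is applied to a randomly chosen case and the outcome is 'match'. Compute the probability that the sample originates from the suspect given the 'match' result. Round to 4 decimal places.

P(H | E) ≈ 0.1739

Let H be the event that the sample originates from the suspect. P(H) = 0.058, so P(¬H) = 0.942. With E the 'match' result, P(E|H) = 0.718 and P(E|¬H) = 0.21.
P(E) = 0.718·0.058 + 0.21·0.942 = 0.041644 + 0.19782 = 0.23946.
By Bayes' theorem, P(H|E) = 0.041644 / 0.23946 = 0.1739.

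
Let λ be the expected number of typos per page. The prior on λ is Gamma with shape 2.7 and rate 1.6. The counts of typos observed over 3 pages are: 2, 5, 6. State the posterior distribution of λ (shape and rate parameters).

Posterior: Gamma(shape=15.7, rate=4.6)

The Poisson likelihood adds the total count to the shape and the number of exposure periods to the rate. Here ∑xᵢ = 13 and n = 3, so shape 2.7→15.7 and rate 1.6→4.6.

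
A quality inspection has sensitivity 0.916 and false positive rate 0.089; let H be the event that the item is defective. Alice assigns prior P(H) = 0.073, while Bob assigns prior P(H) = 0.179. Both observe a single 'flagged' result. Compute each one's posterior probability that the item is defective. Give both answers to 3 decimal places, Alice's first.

P('+'|H) = 0.916, P('+'|¬H) = 0.089.
Alice: numerator 0.916·0.073 = 0.066868; evidence = 0.066868+0.089·0.927 = 0.14937; posterior = 0.448.
Bob: numerator 0.916·0.179 = 0.16396; evidence = 0.16396+0.089·0.821 = 0.23703; posterior = 0.692.

Alice: 0.448; Bob: 0.692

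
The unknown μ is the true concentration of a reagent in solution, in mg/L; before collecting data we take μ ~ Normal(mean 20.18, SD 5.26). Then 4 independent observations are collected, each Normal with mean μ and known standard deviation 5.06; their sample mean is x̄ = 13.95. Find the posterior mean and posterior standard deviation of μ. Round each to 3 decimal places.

Posterior mean ≈ 15.121; posterior SD ≈ 2.280

With known σ, the Normal prior is conjugate. Weight on the data is w = (n/σ²)/(n/σ² + 1/τ₀²) = 0.156228/(0.156228+0.0361434) = 0.81212.
Posterior mean = w·x̄ + (1−w)·μ₀ = 0.81212·13.95 + 0.18788·20.18 = 15.121. Posterior variance = 1/(0.156228+0.0361434) = 5.19828, so SD = 2.280.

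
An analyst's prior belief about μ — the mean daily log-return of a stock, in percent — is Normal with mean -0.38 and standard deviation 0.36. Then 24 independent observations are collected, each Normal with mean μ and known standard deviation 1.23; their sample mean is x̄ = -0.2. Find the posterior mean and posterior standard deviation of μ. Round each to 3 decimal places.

Prior precision 1/τ₀² = 1/0.36² = 7.71605; data precision n/σ² = 24/1.23² = 15.8636.
Posterior precision = 7.71605 + 15.8636 = 23.5796, giving posterior SD = 1/√23.5796 = 0.206.
Posterior mean = (7.71605·-0.38 + 15.8636·-0.2) / 23.5796 = -0.259.

Posterior mean ≈ -0.259; posterior SD ≈ 0.206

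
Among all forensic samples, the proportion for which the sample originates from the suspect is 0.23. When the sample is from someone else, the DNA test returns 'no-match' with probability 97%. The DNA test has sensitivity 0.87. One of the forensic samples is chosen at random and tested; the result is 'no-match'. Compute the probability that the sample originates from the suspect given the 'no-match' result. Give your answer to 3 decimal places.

P(H | E) ≈ 0.038

Write H for 'the sample originates from the suspect'. Prior odds H:¬H = 0.23/0.77 = 0.29870. For the 'no-match' outcome, the likelihood ratio is 0.13/0.97 = 0.13402.
Posterior odds = 0.29870 × 0.13402 = 0.040032, so P(H|E) = 0.040032/(1+0.040032) = 0.038.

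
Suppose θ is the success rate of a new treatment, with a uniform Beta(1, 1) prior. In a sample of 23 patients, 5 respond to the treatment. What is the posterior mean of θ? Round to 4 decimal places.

Posterior mean ≈ 0.2400

The binomial likelihood is conjugate to the Beta prior: with 5 successes and 18 failures, the posterior is Beta(1+5, 1+18) = Beta(6, 19).
E[θ | data] = 6/(6+19) = 0.2400.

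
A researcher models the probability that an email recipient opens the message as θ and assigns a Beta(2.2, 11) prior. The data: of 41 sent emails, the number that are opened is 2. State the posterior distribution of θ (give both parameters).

Posterior: Beta(4.2, 50)

Observing 2 successes and 39 failures updates Beta(2.2, 11) by adding the success and failure counts to the two shape parameters: α = 2.2+2 = 4.2, β = 11+39 = 50.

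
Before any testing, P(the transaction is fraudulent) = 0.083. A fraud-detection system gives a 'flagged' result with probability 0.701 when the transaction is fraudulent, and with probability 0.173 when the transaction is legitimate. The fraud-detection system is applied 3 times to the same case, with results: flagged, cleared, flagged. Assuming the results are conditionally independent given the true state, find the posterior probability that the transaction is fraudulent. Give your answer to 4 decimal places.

Posterior P(H) ≈ 0.3495

With H the event that the transaction is fraudulent, the joint likelihood of the observed sequence is P(data|H) = 0.701·0.299·0.701 = 0.14693 and P(data|¬H) = 0.173·0.827·0.173 = 0.024751.
Bayes: P(H|data) = 0.083·0.14693 / (0.083·0.14693 + 0.917·0.024751) = 0.012195/0.034892 = 0.3495.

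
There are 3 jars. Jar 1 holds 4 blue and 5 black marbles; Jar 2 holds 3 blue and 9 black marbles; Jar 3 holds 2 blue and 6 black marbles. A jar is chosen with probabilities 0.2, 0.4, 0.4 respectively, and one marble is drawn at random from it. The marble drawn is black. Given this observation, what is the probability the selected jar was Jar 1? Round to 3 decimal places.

P(black|Jar 1) = 0.5556; P(black|Jar 2) = 0.75; P(black|Jar 3) = 0.75.
Prior × likelihood for each source: 0.2·0.5556=0.1111, 0.4·0.75=0.3000, 0.4·0.75=0.3000. Summing gives P(black) = 0.71111.
P(Jar 1 | black) = 0.1111 / 0.71111 = 0.156.

Posterior probability ≈ 0.156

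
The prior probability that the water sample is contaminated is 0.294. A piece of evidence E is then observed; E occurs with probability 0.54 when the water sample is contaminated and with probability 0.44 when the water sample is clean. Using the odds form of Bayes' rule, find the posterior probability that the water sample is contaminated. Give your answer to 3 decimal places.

Posterior probability ≈ 0.338

Prior odds = 0.294/(1−0.294) = 0.41643.
Likelihood ratio for E = 0.54/0.44 = 1.2273.
Posterior odds = prior odds × LR = 0.51107.
Posterior probability = odds/(1+odds) = 0.51107/1.5111 = 0.338.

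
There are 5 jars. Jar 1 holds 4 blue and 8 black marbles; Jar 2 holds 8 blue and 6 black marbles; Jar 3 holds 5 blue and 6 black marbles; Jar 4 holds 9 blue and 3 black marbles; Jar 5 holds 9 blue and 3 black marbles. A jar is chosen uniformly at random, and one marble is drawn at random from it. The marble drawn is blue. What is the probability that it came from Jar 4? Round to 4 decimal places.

Posterior probability ≈ 0.2623

Tabulate prior·likelihood by source: [1] prior 0.2, lik 0.3333, product 0.06667; [2] prior 0.2, lik 0.5714, product 0.1143; [3] prior 0.2, lik 0.4545, product 0.09091; [4] prior 0.2, lik 0.75, product 0.1500; [5] prior 0.2, lik 0.75, product 0.1500.
Normalizing constant = 0.57186; the posterior for Jar 4 is its product over the sum, 0.1500/0.57186 = 0.2623.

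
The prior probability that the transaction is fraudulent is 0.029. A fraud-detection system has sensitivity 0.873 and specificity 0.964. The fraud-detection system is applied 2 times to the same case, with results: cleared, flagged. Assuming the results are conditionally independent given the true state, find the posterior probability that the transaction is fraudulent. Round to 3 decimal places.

Posterior P(H) ≈ 0.087

Let H be the event that the transaction is fraudulent; start with P(H) = 0.029. P('flagged'|H) = 0.873, P('flagged'|¬H) = 0.036.
Update on result 1 ('cleared'): P(H) ← 0.127·0.0290 / (0.127·0.0290 + 0.964·0.9710) = 0.0036830/0.93973 = 0.0039.
Update on result 2 ('flagged'): P(H) ← 0.873·0.0039 / (0.873·0.0039 + 0.036·0.9961) = 0.0034215/0.039280 = 0.0871.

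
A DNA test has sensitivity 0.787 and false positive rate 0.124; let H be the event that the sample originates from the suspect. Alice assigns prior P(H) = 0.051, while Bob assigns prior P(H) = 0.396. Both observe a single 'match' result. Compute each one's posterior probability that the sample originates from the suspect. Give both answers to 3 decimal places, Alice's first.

P('+'|H) = 0.787, P('+'|¬H) = 0.124.
Alice: numerator 0.787·0.051 = 0.040137; evidence = 0.040137+0.124·0.949 = 0.15781; posterior = 0.254.
Bob: numerator 0.787·0.396 = 0.31165; evidence = 0.31165+0.124·0.604 = 0.38655; posterior = 0.806.

Alice: 0.254; Bob: 0.806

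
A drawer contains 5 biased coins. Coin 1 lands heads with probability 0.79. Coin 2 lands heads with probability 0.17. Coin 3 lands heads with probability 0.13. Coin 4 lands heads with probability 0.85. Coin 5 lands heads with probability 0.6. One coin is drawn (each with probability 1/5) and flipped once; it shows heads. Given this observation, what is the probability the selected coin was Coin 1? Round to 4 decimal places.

Posterior probability ≈ 0.3110

P(heads|C1) = 0.79; P(heads|C2) = 0.17; P(heads|C3) = 0.13; P(heads|C4) = 0.85; P(heads|C5) = 0.6.
Prior × likelihood for each source: 0.2·0.79=0.1580, 0.2·0.17=0.03400, 0.2·0.13=0.02600, 0.2·0.85=0.1700, 0.2·0.6=0.1200. Summing gives P(heads) = 0.50800.
P(Coin 1 | heads) = 0.1580 / 0.50800 = 0.3110.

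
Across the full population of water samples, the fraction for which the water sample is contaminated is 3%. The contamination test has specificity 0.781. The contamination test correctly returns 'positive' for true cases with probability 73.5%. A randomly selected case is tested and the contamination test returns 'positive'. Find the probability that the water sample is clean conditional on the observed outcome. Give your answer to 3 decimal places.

Let H be the event that the water sample is contaminated. P(H) = 0.03, so P(¬H) = 0.97. With E the 'positive' result, P(E|H) = 0.735 and P(E|¬H) = 0.219.
P(E) = 0.735·0.03 + 0.219·0.97 = 0.022050 + 0.21243 = 0.23448.
By Bayes' theorem, P(H|E) = 0.022050 / 0.23448 = 0.094. Hence P(¬H|E) = 1 − 0.094 = 0.906.

P(¬H | E) ≈ 0.906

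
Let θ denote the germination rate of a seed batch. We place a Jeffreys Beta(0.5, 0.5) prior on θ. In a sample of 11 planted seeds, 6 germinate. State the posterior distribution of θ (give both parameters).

Posterior: Beta(6.5, 5.5)

Observing 6 successes and 5 failures updates Beta(0.5, 0.5) by adding the success and failure counts to the two shape parameters: α = 0.5+6 = 6.5, β = 0.5+5 = 5.5.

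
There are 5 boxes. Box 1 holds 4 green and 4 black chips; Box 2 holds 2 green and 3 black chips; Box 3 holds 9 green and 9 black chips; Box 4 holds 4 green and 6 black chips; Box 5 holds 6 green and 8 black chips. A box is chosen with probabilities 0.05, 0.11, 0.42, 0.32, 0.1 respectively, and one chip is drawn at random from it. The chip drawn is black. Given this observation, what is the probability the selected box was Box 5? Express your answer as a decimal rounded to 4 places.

Tabulate prior·likelihood by source: [1] prior 0.05, lik 0.5, product 0.02500; [2] prior 0.11, lik 0.6, product 0.06600; [3] prior 0.42, lik 0.5, product 0.2100; [4] prior 0.32, lik 0.6, product 0.1920; [5] prior 0.1, lik 0.5714, product 0.05714.
Normalizing constant = 0.55014; the posterior for Box 5 is its product over the sum, 0.05714/0.55014 = 0.1039.

Posterior probability ≈ 0.1039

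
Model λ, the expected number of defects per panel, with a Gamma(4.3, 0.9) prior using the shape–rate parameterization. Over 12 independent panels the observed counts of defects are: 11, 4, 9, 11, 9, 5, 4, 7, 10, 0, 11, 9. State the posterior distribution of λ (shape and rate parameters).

Total count ∑xᵢ = 90 over n = 12 panels.
Gamma is conjugate to the Poisson likelihood: posterior is Gamma(shape = 4.3+90 = 94.3, rate = 0.9+12 = 12.9).

Posterior: Gamma(shape=94.3, rate=12.9)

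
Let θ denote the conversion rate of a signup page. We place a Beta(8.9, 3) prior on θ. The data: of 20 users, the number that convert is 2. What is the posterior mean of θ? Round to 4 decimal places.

Posterior mean ≈ 0.3417

Observing 2 successes and 18 failures updates Beta(8.9, 3) by adding the success and failure counts to the two shape parameters: α = 8.9+2 = 10.9, β = 3+18 = 21.
E[θ | data] = 10.9/(10.9+21) = 0.3417.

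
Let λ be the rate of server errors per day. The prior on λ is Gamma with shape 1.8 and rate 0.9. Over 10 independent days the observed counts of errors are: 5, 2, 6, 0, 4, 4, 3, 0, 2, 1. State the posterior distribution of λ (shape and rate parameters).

Total count ∑xᵢ = 27 over n = 10 days.
Gamma is conjugate to the Poisson likelihood: posterior is Gamma(shape = 1.8+27 = 28.8, rate = 0.9+10 = 10.9).

Posterior: Gamma(shape=28.8, rate=10.9)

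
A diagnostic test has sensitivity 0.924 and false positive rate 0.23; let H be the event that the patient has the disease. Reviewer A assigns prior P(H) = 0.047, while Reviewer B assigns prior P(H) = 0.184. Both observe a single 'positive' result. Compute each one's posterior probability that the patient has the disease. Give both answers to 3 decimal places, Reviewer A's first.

Reviewer A: 0.165; Reviewer B: 0.475

P('+'|H) = 0.924, P('+'|¬H) = 0.23.
Reviewer A: numerator 0.924·0.047 = 0.043428; evidence = 0.043428+0.23·0.953 = 0.26262; posterior = 0.165.
Reviewer B: numerator 0.924·0.184 = 0.17002; evidence = 0.17002+0.23·0.816 = 0.35770; posterior = 0.475.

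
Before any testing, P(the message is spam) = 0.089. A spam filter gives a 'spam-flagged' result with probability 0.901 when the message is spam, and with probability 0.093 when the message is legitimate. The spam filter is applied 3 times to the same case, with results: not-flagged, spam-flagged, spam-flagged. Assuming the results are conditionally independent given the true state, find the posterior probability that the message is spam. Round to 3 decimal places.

Posterior P(H) ≈ 0.500

With H the event that the message is spam, the joint likelihood of the observed sequence is P(data|H) = 0.099·0.901·0.901 = 0.080368 and P(data|¬H) = 0.907·0.093·0.093 = 0.0078446.
Bayes: P(H|data) = 0.089·0.080368 / (0.089·0.080368 + 0.911·0.0078446) = 0.0071528/0.014299 = 0.5002.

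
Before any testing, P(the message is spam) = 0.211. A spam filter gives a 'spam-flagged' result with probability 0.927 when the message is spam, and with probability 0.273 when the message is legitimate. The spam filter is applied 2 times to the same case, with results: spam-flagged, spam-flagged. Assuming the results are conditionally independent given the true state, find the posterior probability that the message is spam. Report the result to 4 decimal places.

Let H be the event that the message is spam; start with P(H) = 0.211. P('spam-flagged'|H) = 0.927, P('spam-flagged'|¬H) = 0.273.
Update on result 1 ('spam-flagged'): P(H) ← 0.927·0.2110 / (0.927·0.2110 + 0.273·0.7890) = 0.19560/0.41099 = 0.4759.
Update on result 2 ('spam-flagged'): P(H) ← 0.927·0.4759 / (0.927·0.4759 + 0.273·0.5241) = 0.44117/0.58425 = 0.7551.

Posterior P(H) ≈ 0.7551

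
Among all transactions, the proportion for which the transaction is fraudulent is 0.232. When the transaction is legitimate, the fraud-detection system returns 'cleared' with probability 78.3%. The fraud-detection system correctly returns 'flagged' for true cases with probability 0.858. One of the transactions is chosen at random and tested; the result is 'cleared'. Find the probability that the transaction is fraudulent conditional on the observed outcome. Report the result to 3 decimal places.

P(H | E) ≈ 0.052

Let H be the event that the transaction is fraudulent. P(H) = 0.232, so P(¬H) = 0.768. With E the 'cleared' result, P(E|H) = 0.142 and P(E|¬H) = 0.783.
P(E) = 0.142·0.232 + 0.783·0.768 = 0.032944 + 0.60134 = 0.63429.
By Bayes' theorem, P(H|E) = 0.032944 / 0.63429 = 0.052.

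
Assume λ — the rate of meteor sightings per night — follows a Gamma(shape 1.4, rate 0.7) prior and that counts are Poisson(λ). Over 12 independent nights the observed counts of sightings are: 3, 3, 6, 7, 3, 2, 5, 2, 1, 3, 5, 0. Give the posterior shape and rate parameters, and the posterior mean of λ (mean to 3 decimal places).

Total count ∑xᵢ = 40 over n = 12 nights.
Gamma is conjugate to the Poisson likelihood: posterior is Gamma(shape = 1.4+40 = 41.4, rate = 0.7+12 = 12.7).
Posterior mean = shape/rate = 41.4/12.7 = 3.260.

Posterior: Gamma(shape=41.4, rate=12.7); mean ≈ 3.260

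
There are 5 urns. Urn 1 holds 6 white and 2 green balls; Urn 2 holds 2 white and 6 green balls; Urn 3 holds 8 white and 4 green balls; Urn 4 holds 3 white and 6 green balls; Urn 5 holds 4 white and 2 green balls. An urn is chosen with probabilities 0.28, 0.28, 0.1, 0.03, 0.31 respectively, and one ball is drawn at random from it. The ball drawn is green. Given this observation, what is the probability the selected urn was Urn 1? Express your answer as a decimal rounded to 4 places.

Posterior probability ≈ 0.1603

P(green|Urn 1) = 0.25; P(green|Urn 2) = 0.75; P(green|Urn 3) = 0.3333; P(green|Urn 4) = 0.6667; P(green|Urn 5) = 0.3333.
Prior × likelihood for each source: 0.28·0.25=0.07000, 0.28·0.75=0.2100, 0.1·0.3333=0.03333, 0.03·0.6667=0.02000, 0.31·0.3333=0.1033. Summing gives P(green) = 0.43667.
P(Urn 1 | green) = 0.07000 / 0.43667 = 0.1603.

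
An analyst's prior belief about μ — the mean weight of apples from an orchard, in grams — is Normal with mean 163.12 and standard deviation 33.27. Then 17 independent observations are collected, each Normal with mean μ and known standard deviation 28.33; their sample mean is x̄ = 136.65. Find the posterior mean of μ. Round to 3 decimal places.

Posterior mean ≈ 137.733

Prior precision 1/τ₀² = 1/33.27² = 0.00090343; data precision n/σ² = 17/28.33² = 0.0211815.
Posterior precision = 0.00090343 + 0.0211815 = 0.0220849.
Posterior mean = (0.00090343·163.12 + 0.0211815·136.65) / 0.0220849 = 137.733.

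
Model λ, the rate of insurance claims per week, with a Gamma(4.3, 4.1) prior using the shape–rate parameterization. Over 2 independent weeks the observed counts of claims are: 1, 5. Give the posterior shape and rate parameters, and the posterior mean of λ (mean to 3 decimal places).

Posterior: Gamma(shape=10.3, rate=6.1); mean ≈ 1.689

Total count ∑xᵢ = 6 over n = 2 weeks.
Gamma is conjugate to the Poisson likelihood: posterior is Gamma(shape = 4.3+6 = 10.3, rate = 4.1+2 = 6.1).
Posterior mean = shape/rate = 10.3/6.1 = 1.689.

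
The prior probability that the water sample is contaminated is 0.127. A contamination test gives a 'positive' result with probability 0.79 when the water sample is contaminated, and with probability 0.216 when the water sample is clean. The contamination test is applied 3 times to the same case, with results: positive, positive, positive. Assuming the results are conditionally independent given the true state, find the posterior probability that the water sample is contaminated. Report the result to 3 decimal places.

With H the event that the water sample is contaminated, the joint likelihood of the observed sequence is P(data|H) = 0.79·0.79·0.79 = 0.49304 and P(data|¬H) = 0.216·0.216·0.216 = 0.010078.
Bayes: P(H|data) = 0.127·0.49304 / (0.127·0.49304 + 0.873·0.010078) = 0.062616/0.071414 = 0.8768.

Posterior P(H) ≈ 0.877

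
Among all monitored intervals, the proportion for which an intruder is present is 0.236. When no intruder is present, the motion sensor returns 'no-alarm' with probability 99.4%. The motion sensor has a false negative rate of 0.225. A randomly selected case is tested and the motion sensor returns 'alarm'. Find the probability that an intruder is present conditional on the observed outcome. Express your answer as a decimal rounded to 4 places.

P(H | E) ≈ 0.9755

Let H be the event that an intruder is present. P(H) = 0.236, so P(¬H) = 0.764. With E the 'alarm' result, P(E|H) = 0.775 and P(E|¬H) = 0.006.
P(E) = 0.775·0.236 + 0.006·0.764 = 0.18290 + 0.0045840 = 0.18748.
By Bayes' theorem, P(H|E) = 0.18290 / 0.18748 = 0.9755.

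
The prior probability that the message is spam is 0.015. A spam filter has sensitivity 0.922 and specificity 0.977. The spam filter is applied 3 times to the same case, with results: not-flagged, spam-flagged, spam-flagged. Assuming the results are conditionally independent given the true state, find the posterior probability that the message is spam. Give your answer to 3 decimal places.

Posterior P(H) ≈ 0.661

Let H be the event that the message is spam; start with P(H) = 0.015. P('spam-flagged'|H) = 0.922, P('spam-flagged'|¬H) = 0.023.
Update on result 1 ('not-flagged'): P(H) ← 0.078·0.0150 / (0.078·0.0150 + 0.977·0.9850) = 0.0011700/0.96352 = 0.0012.
Update on result 2 ('spam-flagged'): P(H) ← 0.922·0.0012 / (0.922·0.0012 + 0.023·0.9988) = 0.0011196/0.024092 = 0.0465.
Update on result 3 ('spam-flagged'): P(H) ← 0.922·0.0465 / (0.922·0.0465 + 0.023·0.9535) = 0.042847/0.064778 = 0.6614.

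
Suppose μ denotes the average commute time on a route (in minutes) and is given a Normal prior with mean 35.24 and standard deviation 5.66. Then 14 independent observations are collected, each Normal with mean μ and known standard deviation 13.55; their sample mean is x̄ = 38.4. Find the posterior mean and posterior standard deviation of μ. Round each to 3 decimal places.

With known σ, the Normal prior is conjugate. Weight on the data is w = (n/σ²)/(n/σ² + 1/τ₀²) = 0.0762517/(0.0762517+0.0312153) = 0.70954.
Posterior mean = w·x̄ + (1−w)·μ₀ = 0.70954·38.4 + 0.29046·35.24 = 37.482. Posterior variance = 1/(0.0762517+0.0312153) = 9.30519, so SD = 3.050.

Posterior mean ≈ 37.482; posterior SD ≈ 3.050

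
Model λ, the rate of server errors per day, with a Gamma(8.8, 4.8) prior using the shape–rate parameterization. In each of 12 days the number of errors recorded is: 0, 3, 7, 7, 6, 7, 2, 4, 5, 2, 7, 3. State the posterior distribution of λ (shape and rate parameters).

Total count ∑xᵢ = 53 over n = 12 days.
Gamma is conjugate to the Poisson likelihood: posterior is Gamma(shape = 8.8+53 = 61.8, rate = 4.8+12 = 16.8).

Posterior: Gamma(shape=61.8, rate=16.8)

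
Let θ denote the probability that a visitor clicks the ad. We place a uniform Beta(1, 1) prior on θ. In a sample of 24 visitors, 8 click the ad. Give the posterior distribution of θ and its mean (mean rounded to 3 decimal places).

Observing 8 successes and 16 failures updates Beta(1, 1) by adding the success and failure counts to the two shape parameters: α = 1+8 = 9, β = 1+16 = 17.
E[θ | data] = 9/(9+17) = 0.346.

Posterior: Beta(9, 17); mean ≈ 0.346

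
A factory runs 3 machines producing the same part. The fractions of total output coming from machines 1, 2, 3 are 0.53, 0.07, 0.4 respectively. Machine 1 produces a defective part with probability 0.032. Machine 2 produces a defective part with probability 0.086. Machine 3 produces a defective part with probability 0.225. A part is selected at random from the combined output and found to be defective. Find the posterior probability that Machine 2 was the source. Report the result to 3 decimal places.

P(defective|M1) = 0.032; P(defective|M2) = 0.086; P(defective|M3) = 0.225.
Prior × likelihood for each source: 0.53·0.032=0.01696, 0.07·0.086=0.006020, 0.4·0.225=0.09000. Summing gives P(defective) = 0.11298.
P(Machine 2 | defective) = 0.006020 / 0.11298 = 0.053.

Posterior probability ≈ 0.053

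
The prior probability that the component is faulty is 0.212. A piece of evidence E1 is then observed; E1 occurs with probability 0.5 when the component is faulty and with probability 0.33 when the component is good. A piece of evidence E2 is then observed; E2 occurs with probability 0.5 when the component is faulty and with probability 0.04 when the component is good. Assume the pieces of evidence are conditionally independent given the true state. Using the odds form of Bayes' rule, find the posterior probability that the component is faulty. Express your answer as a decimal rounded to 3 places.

Posterior probability ≈ 0.836

Prior odds = 0.212/(1−0.212) = 0.26904.
Likelihood ratio for E1 = 0.5/0.33 = 1.5152.
Likelihood ratio for E2 = 0.5/0.04 = 12.500.
Posterior odds = prior odds × LR₁ × LR₂ = 5.0954.
Posterior probability = odds/(1+odds) = 5.0954/6.0954 = 0.836.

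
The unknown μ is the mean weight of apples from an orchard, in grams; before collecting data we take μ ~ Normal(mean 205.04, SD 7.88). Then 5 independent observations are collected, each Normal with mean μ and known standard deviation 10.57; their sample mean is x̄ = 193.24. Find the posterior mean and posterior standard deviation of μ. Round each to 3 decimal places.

With known σ, the Normal prior is conjugate. Weight on the data is w = (n/σ²)/(n/σ² + 1/τ₀²) = 0.0447528/(0.0447528+0.0161045) = 0.73537.
Posterior mean = w·x̄ + (1−w)·μ₀ = 0.73537·193.24 + 0.26463·205.04 = 196.363. Posterior variance = 1/(0.0447528+0.0161045) = 16.4319, so SD = 4.054.

Posterior mean ≈ 196.363; posterior SD ≈ 4.054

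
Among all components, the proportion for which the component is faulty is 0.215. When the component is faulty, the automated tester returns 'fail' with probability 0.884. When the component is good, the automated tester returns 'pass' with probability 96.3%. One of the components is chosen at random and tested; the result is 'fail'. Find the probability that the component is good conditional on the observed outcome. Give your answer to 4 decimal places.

Let H be the event that the component is faulty. P(H) = 0.215, so P(¬H) = 0.785. With E the 'fail' result, P(E|H) = 0.884 and P(E|¬H) = 0.037.
P(E) = 0.884·0.215 + 0.037·0.785 = 0.19006 + 0.029045 = 0.21910.
By Bayes' theorem, P(H|E) = 0.19006 / 0.21910 = 0.8674. Hence P(¬H|E) = 1 − 0.8674 = 0.1326.

P(¬H | E) ≈ 0.1326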